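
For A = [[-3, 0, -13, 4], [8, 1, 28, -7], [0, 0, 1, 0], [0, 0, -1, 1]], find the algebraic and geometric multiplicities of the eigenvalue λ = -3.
algebraic multiplicity 1, geometric multiplicity 1

The characteristic polynomial is (x - 1)^3(x + 3), so the factor x + 3 appears with exponent 1: the algebraic multiplicity is 1.

rank(A + 3I) = 3, so the eigenspace has dimension 4 - 3 = 1: the geometric multiplicity is 1.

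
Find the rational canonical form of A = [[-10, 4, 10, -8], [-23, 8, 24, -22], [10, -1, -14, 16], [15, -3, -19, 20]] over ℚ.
The invariant factors of A (the non-unit diagonal entries of the Smith normal form of xI - A over ℚ[x]) are x(x - 2)(x^2 - 2x - 2), each dividing the next. The characteristic polynomial is their product, x(x - 2)(x^2 - 2x - 2).

The rational canonical form is the block-diagonal matrix of companion matrices C(f_i):
R = [[0, 0, 0, 0], [1, 0, 0, -4], [0, 1, 0, -2], [0, 0, 1, 4]].

Note the characteristic polynomial does not split into linear factors over ℚ, so A has no Jordan form over ℚ; the rational canonical form exists over any field.

R = [[0, 0, 0, 0], [1, 0, 0, -4], [0, 1, 0, -2], [0, 0, 1, 4]]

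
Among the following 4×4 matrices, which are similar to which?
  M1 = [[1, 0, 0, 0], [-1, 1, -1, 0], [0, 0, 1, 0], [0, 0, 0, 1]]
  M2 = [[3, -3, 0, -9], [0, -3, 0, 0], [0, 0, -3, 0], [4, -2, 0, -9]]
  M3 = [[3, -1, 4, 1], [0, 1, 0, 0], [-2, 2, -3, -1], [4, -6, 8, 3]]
Characteristic polynomials: χ_{M1} = (x - 1)^4, χ_{M2} = (x + 3)^4, χ_{M3} = (x - 1)^4.

{M1}: invariant factors x - 1, x - 1, (x - 1)^2.

{M2}: invariant factors x + 3, x + 3, (x + 3)^2.

{M3}: invariant factors (x - 1)^2, (x - 1)^2.

Matrices are similar if and only if their invariant-factor lists agree; the partition into similarity classes is {M1}, {M2}, {M3}.

3 classes: {M1}, {M2}, {M3}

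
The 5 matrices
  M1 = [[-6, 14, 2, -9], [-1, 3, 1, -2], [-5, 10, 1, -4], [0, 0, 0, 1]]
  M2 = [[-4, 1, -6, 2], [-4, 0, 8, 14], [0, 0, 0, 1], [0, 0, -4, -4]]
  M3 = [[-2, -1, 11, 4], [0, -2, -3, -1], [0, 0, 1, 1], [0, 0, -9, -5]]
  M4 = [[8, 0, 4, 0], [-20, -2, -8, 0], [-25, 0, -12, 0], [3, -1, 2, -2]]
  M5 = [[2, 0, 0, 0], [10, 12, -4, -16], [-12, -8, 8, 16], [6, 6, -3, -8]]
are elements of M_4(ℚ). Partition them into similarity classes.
Characteristic polynomials: χ_{M1} = (x - 1)^3(x + 4), χ_{M2} = (x + 2)^4, χ_{M3} = (x + 2)^4, χ_{M4} = (x + 2)^4, χ_{M5} = (x - 4)^3(x - 2).

{M1}: invariant factors (x - 1)^3(x + 4).

{M2, M3, M4}: invariant factors (x + 2)^2, (x + 2)^2.

{M5}: invariant factors x - 4, (x - 4)^2(x - 2).

Matrices are similar if and only if their invariant-factor lists agree; the partition into similarity classes is {M1}, {M2, M3, M4}, {M5}.

3 classes: {M1}, {M2, M3, M4}, {M5}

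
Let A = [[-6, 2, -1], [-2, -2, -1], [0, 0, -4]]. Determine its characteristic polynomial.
χ_A(x) = (x + 4)^3

xI - A = [[x + 6, -2, 1], [2, x + 2, 1], [0, 0, x + 4]].

Expanding det(xI - A) along the first row:
det(xI - A) = + (x + 6)·det([[x + 2, 1], [0, x + 4]]) - (-2)·det([[2, 1], [0, x + 4]]) + (1)·det([[2, x + 2], [0, 0]]).

Evaluating gives χ_A(x) = x^3 + 12x^2 + 48x + 64 = (x + 4)^3.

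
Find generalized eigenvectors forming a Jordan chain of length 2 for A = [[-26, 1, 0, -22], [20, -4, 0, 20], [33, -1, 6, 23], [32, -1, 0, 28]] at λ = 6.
We seek v_1 ∈ ker((A - 6I)^2) \ ker(A - 6I), then set v_{i+1} = (A - 6I) v_i.

One such chain is v_1 = [[-2, 2, 4, 3]]^T, v_2 = [[0, 0, 1, 0]]^T. Check: (A - 6I) v_2 = [[0, 0, 0, 0]]^T = 0.

v_1 = [[-2, 2, 4, 3]]^T, v_2 = [[0, 0, 1, 0]]^T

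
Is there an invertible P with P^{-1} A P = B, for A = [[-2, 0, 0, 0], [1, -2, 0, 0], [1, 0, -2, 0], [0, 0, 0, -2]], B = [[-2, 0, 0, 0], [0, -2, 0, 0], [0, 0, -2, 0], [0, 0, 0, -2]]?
No.

Both have characteristic polynomial (x + 2)^4, but the minimal polynomial of A is (x + 2)^2 while the minimal polynomial of B is x + 2. The minimal polynomial is a similarity invariant, so A and B are not similar.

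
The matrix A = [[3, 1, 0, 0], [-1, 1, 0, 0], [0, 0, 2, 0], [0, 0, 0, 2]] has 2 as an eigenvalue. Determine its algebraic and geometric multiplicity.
The characteristic polynomial is (x - 2)^4, so the factor x - 2 appears with exponent 4: the algebraic multiplicity is 4.

rank(A - 2I) = 1, so the eigenspace has dimension 4 - 1 = 3: the geometric multiplicity is 3.

Since 3 < 4, A is not diagonalizable.

algebraic multiplicity 4, geometric multiplicity 3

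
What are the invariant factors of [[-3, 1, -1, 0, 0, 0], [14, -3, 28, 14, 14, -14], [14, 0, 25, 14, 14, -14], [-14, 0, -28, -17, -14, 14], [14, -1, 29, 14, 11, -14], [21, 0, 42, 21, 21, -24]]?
x + 3, x + 3, x + 3, (x - 4)(x + 3)^2

The Jordan structure of A has elementary divisors (x + 3)^2, (x + 3), (x + 3), (x + 3), (x - 4). Arranging the block sizes at each eigenvalue in decreasing order and taking row products gives the invariant factors.

Invariant factors (smallest first, each dividing the next): x + 3, x + 3, x + 3, (x - 4)(x + 3)^2.

Check: the last factor (x - 4)(x + 3)^2 is the minimal polynomial, and the product (x - 4)(x + 3)^5 is the characteristic polynomial.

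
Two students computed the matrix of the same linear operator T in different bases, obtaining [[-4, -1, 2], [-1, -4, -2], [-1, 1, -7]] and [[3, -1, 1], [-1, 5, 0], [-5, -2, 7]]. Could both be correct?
No.

trace(A) = -15 but trace(B) = 15. The trace is a similarity invariant, so A and B are not similar.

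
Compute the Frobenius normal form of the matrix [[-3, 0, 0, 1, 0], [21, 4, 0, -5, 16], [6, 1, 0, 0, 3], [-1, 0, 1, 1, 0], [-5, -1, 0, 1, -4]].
R = [[0, 0, 0, 0, -2], [1, 0, 0, 0, -1], [0, 1, 0, 0, 4], [0, 0, 1, 0, 2], [0, 0, 0, 1, -2]]

The invariant factors of A (the non-unit diagonal entries of the Smith normal form of xI - A over ℚ[x]) are (x - 1)^2(x + 1)^2(x + 2), each dividing the next. The characteristic polynomial is their product, (x - 1)^2(x + 1)^2(x + 2).

The rational canonical form is the block-diagonal matrix of companion matrices C(f_i):
R = [[0, 0, 0, 0, -2], [1, 0, 0, 0, -1], [0, 1, 0, 0, 4], [0, 0, 1, 0, 2], [0, 0, 0, 1, -2]].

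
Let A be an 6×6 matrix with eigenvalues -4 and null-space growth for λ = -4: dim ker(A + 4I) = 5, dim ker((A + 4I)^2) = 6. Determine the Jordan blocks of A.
Jordan blocks: (-4, 2), (-4, 1), (-4, 1), (-4, 1), (-4, 1)

λ = -4: successive nullity increments [5, 1] count blocks of size ≥ k; block sizes are [2, 1, 1, 1, 1].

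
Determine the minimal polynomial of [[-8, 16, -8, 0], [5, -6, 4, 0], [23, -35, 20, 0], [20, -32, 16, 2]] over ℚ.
The characteristic polynomial factors as (x - 2)^4. The minimal polynomial is ∏(x - λ)^{k_λ} where k_λ is the size of the largest Jordan block at λ.

For λ = 2: rank(A - 2I) = 2, and the largest Jordan block has size 3 (the smallest k with rank((A - 2I)^k) = rank((A - 2I)^(k+1))).

So m_A(x) = (x - 2)^3.

m_A(x) = (x - 2)^3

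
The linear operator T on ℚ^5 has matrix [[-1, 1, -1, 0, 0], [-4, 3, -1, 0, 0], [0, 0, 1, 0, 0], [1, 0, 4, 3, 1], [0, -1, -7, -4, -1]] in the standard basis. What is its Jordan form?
J = [[1, 1, 0, 0, 0], [0, 1, 1, 0, 0], [0, 0, 1, 0, 0], [0, 0, 0, 1, 1], [0, 0, 0, 0, 1]]

The characteristic polynomial is det(xI - A) = (x - 1)^5, so the eigenvalues are 1 (algebraic multiplicity 5).

For λ = 1: rank(A - I) = 3, rank((A - I)^2) = 1, rank((A - I)^3) = 0. The eigenspace has dimension 5 - 3 = 2, so there are 2 Jordan blocks; the rank sequence gives block sizes [3, 2].

Assembling the blocks gives the Jordan form J above.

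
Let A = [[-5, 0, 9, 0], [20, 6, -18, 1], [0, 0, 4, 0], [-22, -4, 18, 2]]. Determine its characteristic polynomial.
xI - A = [[x + 5, 0, -9, 0], [-20, x - 6, 18, -1], [0, 0, x - 4, 0], [22, 4, -18, x - 2]].

Expanding det(xI - A) along the first row:
det(xI - A) = + (x + 5)·det([[x - 6, 18, -1], [0, x - 4, 0], [4, -18, x - 2]]) - (0)·det([[-20, 18, -1], [0, x - 4, 0], [22, -18, x - 2]]) + (-9)·det([[-20, x - 6, -1], [0, 0, 0], [22, 4, x - 2]]) - (0)·det([[-20, x - 6, 18], [0, 0, x - 4], [22, 4, -18]]).

Evaluating gives χ_A(x) = x^4 - 7x^3 - 12x^2 + 176x - 320 = (x - 4)^3(x + 5).

χ_A(x) = (x - 4)^3(x + 5)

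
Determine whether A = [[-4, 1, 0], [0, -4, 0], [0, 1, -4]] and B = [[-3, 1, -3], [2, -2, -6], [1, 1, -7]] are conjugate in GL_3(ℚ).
Yes.

Two matrices over a field are similar if and only if they have the same invariant factors.

Both A and B have characteristic polynomial (x + 4)^3 and minimal polynomial (x + 4)^2. Computing further, both have invariant factors x + 4, (x + 4)^2. Hence A and B are similar.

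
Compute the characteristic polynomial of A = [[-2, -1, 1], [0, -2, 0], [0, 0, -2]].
χ_A(x) = (x + 2)^3

xI - A = [[x + 2, 1, -1], [0, x + 2, 0], [0, 0, x + 2]].

Expanding det(xI - A) along the first row:
det(xI - A) = + (x + 2)·det([[x + 2, 0], [0, x + 2]]) - (1)·det([[0, 0], [0, x + 2]]) + (-1)·det([[0, x + 2], [0, 0]]).

Evaluating gives χ_A(x) = x^3 + 6x^2 + 12x + 8 = (x + 2)^3.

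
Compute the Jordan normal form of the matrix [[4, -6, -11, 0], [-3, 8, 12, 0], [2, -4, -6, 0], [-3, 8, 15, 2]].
The characteristic polynomial is det(xI - A) = (x - 2)^4, so the eigenvalues are 2 (algebraic multiplicity 4).

For λ = 2: rank(A - 2I) = 2, rank((A - 2I)^2) = 1, rank((A - 2I)^3) = 0. The eigenspace has dimension 4 - 2 = 2, so there are 2 Jordan blocks; the rank sequence gives block sizes [3, 1].

Assembling the blocks gives the Jordan form J above.

J = [[2, 1, 0, 0], [0, 2, 1, 0], [0, 0, 2, 0], [0, 0, 0, 2]]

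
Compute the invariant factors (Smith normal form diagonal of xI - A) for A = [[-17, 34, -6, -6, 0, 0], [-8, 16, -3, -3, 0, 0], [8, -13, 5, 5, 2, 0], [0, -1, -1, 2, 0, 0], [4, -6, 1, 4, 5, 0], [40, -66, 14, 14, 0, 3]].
The Jordan structure of A has elementary divisors (x + 1), (x - 3)^3, (x - 3), (x - 3). Arranging the block sizes at each eigenvalue in decreasing order and taking row products gives the invariant factors.

Invariant factors (smallest first, each dividing the next): x - 3, x - 3, (x - 3)^3(x + 1).

Check: the last factor (x - 3)^3(x + 1) is the minimal polynomial, and the product (x - 3)^5(x + 1) is the characteristic polynomial.

x - 3, x - 3, (x - 3)^3(x + 1)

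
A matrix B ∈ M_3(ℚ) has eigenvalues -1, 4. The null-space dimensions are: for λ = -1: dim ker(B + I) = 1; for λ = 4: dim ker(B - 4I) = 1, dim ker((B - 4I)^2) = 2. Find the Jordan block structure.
λ = -1: successive nullity increments [1] count blocks of size ≥ k; block sizes are [1].
λ = 4: successive nullity increments [1, 1] count blocks of size ≥ k; block sizes are [2].

Jordan blocks: (-1, 1), (4, 2)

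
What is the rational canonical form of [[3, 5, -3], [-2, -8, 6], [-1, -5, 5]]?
The invariant factors of A (the non-unit diagonal entries of the Smith normal form of xI - A over ℚ[x]) are x - 2, (x - 2)(x + 4), each dividing the next. The characteristic polynomial is their product, (x - 2)^2(x + 4).

The rational canonical form is the block-diagonal matrix of companion matrices C(f_i):
R = [[2, 0, 0], [0, 0, 8], [0, 1, -2]].

R = [[2, 0, 0], [0, 0, 8], [0, 1, -2]]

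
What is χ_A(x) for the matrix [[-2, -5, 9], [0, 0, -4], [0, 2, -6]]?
xI - A = [[x + 2, 5, -9], [0, x, 4], [0, -2, x + 6]].

Expanding det(xI - A) along the first row:
det(xI - A) = + (x + 2)·det([[x, 4], [-2, x + 6]]) - (5)·det([[0, 4], [0, x + 6]]) + (-9)·det([[0, x], [0, -2]]).

Evaluating gives χ_A(x) = x^3 + 8x^2 + 20x + 16 = (x + 2)^2(x + 4).

χ_A(x) = (x + 2)^2(x + 4)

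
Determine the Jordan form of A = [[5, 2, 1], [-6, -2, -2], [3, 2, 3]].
J = [[2, 1, 0], [0, 2, 0], [0, 0, 2]]

The characteristic polynomial is det(xI - A) = (x - 2)^3, so the eigenvalues are 2 (algebraic multiplicity 3).

For λ = 2: rank(A - 2I) = 1, rank((A - 2I)^2) = 0. The eigenspace has dimension 3 - 1 = 2, so there are 2 Jordan blocks; the rank sequence gives block sizes [2, 1].

Assembling the blocks gives the Jordan form J above.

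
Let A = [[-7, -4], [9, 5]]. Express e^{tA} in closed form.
e^{tA} = [[(1 - 6*t)*e^{-t}, -4*t*e^{-t}], [9*t*e^{-t}, (6*t + 1)*e^{-t}]]

A has Jordan form J = [[-1, 1], [0, -1]] with A = PJP^{-1}, so e^{tA} = P e^{tJ} P^{-1}.

For a Jordan block J_k(λ), e^{tJ_k(λ)} = e^{λt} · (I + tN + t^2 N^2/2! + ... + t^{k-1} N^{k-1}/(k-1)!) where N is the nilpotent superdiagonal part.

Assembling the blocks and conjugating back gives the entries of e^{tA} as shown above.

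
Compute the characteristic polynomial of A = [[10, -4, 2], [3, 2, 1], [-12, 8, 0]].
xI - A = [[x - 10, 4, -2], [-3, x - 2, -1], [12, -8, x]].

Expanding det(xI - A) along the first row:
det(xI - A) = + (x - 10)·det([[x - 2, -1], [-8, x]]) - (4)·det([[-3, -1], [12, x]]) + (-2)·det([[-3, x - 2], [12, -8]]).

Evaluating gives χ_A(x) = x^3 - 12x^2 + 48x - 64 = (x - 4)^3.

χ_A(x) = (x - 4)^3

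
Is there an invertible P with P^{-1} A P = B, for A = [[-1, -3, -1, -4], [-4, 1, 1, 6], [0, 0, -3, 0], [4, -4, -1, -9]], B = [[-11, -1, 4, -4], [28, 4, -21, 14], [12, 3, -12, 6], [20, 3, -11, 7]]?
Yes.

Two matrices over a field are similar if and only if they have the same invariant factors.

Both A and B have characteristic polynomial (x + 3)^4 and minimal polynomial (x + 3)^3. Computing further, both have invariant factors x + 3, (x + 3)^3. Hence A and B are similar.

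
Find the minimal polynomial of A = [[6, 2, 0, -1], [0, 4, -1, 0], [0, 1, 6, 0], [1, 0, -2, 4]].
The characteristic polynomial factors as (x - 5)^4. The minimal polynomial is ∏(x - λ)^{k_λ} where k_λ is the size of the largest Jordan block at λ.

For λ = 5: rank(A - 5I) = 2, and the largest Jordan block has size 2 (the smallest k with rank((A - 5I)^k) = rank((A - 5I)^(k+1))).

So m_A(x) = (x - 5)^2.

m_A(x) = (x - 5)^2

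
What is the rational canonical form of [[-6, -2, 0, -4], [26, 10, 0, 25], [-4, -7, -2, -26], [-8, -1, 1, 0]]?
R = [[0, 0, 0, -6], [1, 0, 0, 9], [0, 1, 0, -3], [0, 0, 1, 2]]

The invariant factors of A (the non-unit diagonal entries of the Smith normal form of xI - A over ℚ[x]) are (x - 2)(x^3 + 3x - 3), each dividing the next. The characteristic polynomial is their product, (x - 2)(x^3 + 3x - 3).

The rational canonical form is the block-diagonal matrix of companion matrices C(f_i):
R = [[0, 0, 0, -6], [1, 0, 0, 9], [0, 1, 0, -3], [0, 0, 1, 2]].

Note the characteristic polynomial does not split into linear factors over ℚ, so A has no Jordan form over ℚ; the rational canonical form exists over any field.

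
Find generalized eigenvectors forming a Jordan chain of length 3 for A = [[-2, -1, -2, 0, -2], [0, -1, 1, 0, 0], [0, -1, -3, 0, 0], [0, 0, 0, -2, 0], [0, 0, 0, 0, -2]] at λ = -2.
We seek v_1 ∈ ker((A + 2I)^3) \ ker((A + 2I)^2), then set v_{i+1} = (A + 2I) v_i.

One such chain is v_1 = [[-1, 0, 1, 0, -1]]^T, v_2 = [[0, 1, -1, 0, 0]]^T, v_3 = [[1, 0, 0, 0, 0]]^T. Check: (A + 2I) v_3 = [[0, 0, 0, 0, 0]]^T = 0.

v_1 = [[-1, 0, 1, 0, -1]]^T, v_2 = [[0, 1, -1, 0, 0]]^T, v_3 = [[1, 0, 0, 0, 0]]^T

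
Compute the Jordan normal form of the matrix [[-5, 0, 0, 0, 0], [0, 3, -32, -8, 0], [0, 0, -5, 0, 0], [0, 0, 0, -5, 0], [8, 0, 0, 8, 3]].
The characteristic polynomial is det(xI - A) = (x - 3)^2(x + 5)^3, so the eigenvalues are -5 (algebraic multiplicity 3), 3 (algebraic multiplicity 2).

For λ = -5: rank(A + 5I) = 2. The eigenspace has dimension 5 - 2 = 3, so there are 3 Jordan blocks; the rank sequence gives block sizes [1, 1, 1].

For λ = 3: rank(A - 3I) = 3. The eigenspace has dimension 5 - 3 = 2, so there are 2 Jordan blocks; the rank sequence gives block sizes [1, 1].

Assembling the blocks gives the Jordan form J above.

J = [[-5, 0, 0, 0, 0], [0, -5, 0, 0, 0], [0, 0, -5, 0, 0], [0, 0, 0, 3, 0], [0, 0, 0, 0, 3]]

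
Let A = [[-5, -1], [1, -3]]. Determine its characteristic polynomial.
xI - A = [[x + 5, 1], [-1, x + 3]].

Expanding det(xI - A) along the first row:
det(xI - A) = + (x + 5)·det([[x + 3]]) - (1)·det([[-1]]).

Evaluating gives χ_A(x) = x^2 + 8x + 16 = (x + 4)^2.

χ_A(x) = (x + 4)^2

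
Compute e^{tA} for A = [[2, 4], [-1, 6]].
A has Jordan form J = [[4, 1], [0, 4]] with A = PJP^{-1}, so e^{tA} = P e^{tJ} P^{-1}.

For a Jordan block J_k(λ), e^{tJ_k(λ)} = e^{λt} · (I + tN + t^2 N^2/2! + ... + t^{k-1} N^{k-1}/(k-1)!) where N is the nilpotent superdiagonal part.

Assembling the blocks and conjugating back gives the entries of e^{tA} as shown above.

e^{tA} = [[(1 - 2*t)*e^{4*t}, 4*t*e^{4*t}], [-t*e^{4*t}, (2*t + 1)*e^{4*t}]]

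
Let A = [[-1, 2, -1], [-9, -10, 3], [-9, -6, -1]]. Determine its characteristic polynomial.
xI - A = [[x + 1, -2, 1], [9, x + 10, -3], [9, 6, x + 1]].

Expanding det(xI - A) along the first row:
det(xI - A) = + (x + 1)·det([[x + 10, -3], [6, x + 1]]) - (-2)·det([[9, -3], [9, x + 1]]) + (1)·det([[9, x + 10], [9, 6]]).

Evaluating gives χ_A(x) = x^3 + 12x^2 + 48x + 64 = (x + 4)^3.

χ_A(x) = (x + 4)^3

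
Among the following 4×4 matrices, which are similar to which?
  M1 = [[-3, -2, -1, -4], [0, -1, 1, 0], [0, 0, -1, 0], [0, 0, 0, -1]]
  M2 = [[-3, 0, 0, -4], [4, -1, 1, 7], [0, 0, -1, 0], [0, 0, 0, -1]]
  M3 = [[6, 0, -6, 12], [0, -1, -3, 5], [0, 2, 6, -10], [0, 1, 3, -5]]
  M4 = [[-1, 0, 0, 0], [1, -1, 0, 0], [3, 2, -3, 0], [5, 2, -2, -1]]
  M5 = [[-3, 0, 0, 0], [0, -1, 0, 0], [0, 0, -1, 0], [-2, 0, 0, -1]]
Characteristic polynomials: χ_{M1} = (x + 1)^3(x + 3), χ_{M2} = (x + 1)^3(x + 3), χ_{M3} = x^3(x - 6), χ_{M4} = (x + 1)^3(x + 3), χ_{M5} = (x + 1)^3(x + 3).

{M1, M2, M4}: invariant factors x + 1, (x + 1)^2(x + 3).

{M3}: invariant factors x, x^2(x - 6).

{M5}: invariant factors x + 1, x + 1, (x + 1)(x + 3).

Matrices are similar if and only if their invariant-factor lists agree; the partition into similarity classes is {M1, M2, M4}, {M3}, {M5}.

3 classes: {M1, M2, M4}, {M3}, {M5}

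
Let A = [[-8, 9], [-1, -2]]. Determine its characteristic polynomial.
χ_A(x) = (x + 5)^2

xI - A = [[x + 8, -9], [1, x + 2]].

Expanding det(xI - A) along the first row:
det(xI - A) = + (x + 8)·det([[x + 2]]) - (-9)·det([[1]]).

Evaluating gives χ_A(x) = x^2 + 10x + 25 = (x + 5)^2.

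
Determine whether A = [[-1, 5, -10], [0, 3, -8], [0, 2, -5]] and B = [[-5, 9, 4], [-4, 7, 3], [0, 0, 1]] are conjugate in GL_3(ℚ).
trace(A) = -3 but trace(B) = 3. The trace is a similarity invariant, so A and B are not similar.

No.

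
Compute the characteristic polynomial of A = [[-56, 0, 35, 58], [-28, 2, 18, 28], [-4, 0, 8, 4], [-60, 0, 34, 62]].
χ_A(x) = (x - 6)^2(x - 2)^2

xI - A = [[x + 56, 0, -35, -58], [28, x - 2, -18, -28], [4, 0, x - 8, -4], [60, 0, -34, x - 62]].

Expanding det(xI - A) along the first row:
det(xI - A) = + (x + 56)·det([[x - 2, -18, -28], [0, x - 8, -4], [0, -34, x - 62]]) - (0)·det([[28, -18, -28], [4, x - 8, -4], [60, -34, x - 62]]) + (-35)·det([[28, x - 2, -28], [4, 0, -4], [60, 0, x - 62]]) - (-58)·det([[28, x - 2, -18], [4, 0, x - 8], [60, 0, -34]]).

Evaluating gives χ_A(x) = x^4 - 16x^3 + 88x^2 - 192x + 144 = (x - 6)^2(x - 2)^2.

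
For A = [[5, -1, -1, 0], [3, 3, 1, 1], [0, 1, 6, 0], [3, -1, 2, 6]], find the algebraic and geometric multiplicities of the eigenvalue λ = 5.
The characteristic polynomial is (x - 5)^4, so the factor x - 5 appears with exponent 4: the algebraic multiplicity is 4.

rank(A - 5I) = 2, so the eigenspace has dimension 4 - 2 = 2: the geometric multiplicity is 2.

Since 2 < 4, A is not diagonalizable.

algebraic multiplicity 4, geometric multiplicity 2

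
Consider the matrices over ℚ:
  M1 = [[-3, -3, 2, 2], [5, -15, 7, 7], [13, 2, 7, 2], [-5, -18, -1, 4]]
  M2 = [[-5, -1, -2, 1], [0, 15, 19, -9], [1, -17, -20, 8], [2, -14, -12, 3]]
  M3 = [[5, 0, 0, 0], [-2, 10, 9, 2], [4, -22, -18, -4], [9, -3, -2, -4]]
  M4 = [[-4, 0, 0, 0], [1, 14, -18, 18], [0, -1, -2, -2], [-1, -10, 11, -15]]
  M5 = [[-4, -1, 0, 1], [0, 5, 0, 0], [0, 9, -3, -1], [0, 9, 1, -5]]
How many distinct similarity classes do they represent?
Characteristic polynomials: χ_{M1} = (x - 5)(x + 4)^3, χ_{M2} = (x - 5)(x + 4)^3, χ_{M3} = (x - 5)(x + 4)^3, χ_{M4} = (x - 5)(x + 4)^3, χ_{M5} = (x - 5)(x + 4)^3.

{M1, M2, M3, M4, M5}: invariant factors (x - 5)(x + 4)^3.

Matrices are similar if and only if their invariant-factor lists agree; the partition into similarity classes is {M1, M2, M3, M4, M5}.

1 class: {M1, M2, M3, M4, M5}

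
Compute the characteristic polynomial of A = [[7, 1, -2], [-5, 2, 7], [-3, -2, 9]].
χ_A(x) = (x - 6)^3

xI - A = [[x - 7, -1, 2], [5, x - 2, -7], [3, 2, x - 9]].

Expanding det(xI - A) along the first row:
det(xI - A) = + (x - 7)·det([[x - 2, -7], [2, x - 9]]) - (-1)·det([[5, -7], [3, x - 9]]) + (2)·det([[5, x - 2], [3, 2]]).

Evaluating gives χ_A(x) = x^3 - 18x^2 + 108x - 216 = (x - 6)^3.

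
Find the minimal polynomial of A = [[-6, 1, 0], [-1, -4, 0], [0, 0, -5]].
m_A(x) = (x + 5)^2

The characteristic polynomial factors as (x + 5)^3. The minimal polynomial is ∏(x - λ)^{k_λ} where k_λ is the size of the largest Jordan block at λ.

For λ = -5: rank(A + 5I) = 1, and the largest Jordan block has size 2 (the smallest k with rank((A + 5I)^k) = rank((A + 5I)^(k+1))).

So m_A(x) = (x + 5)^2.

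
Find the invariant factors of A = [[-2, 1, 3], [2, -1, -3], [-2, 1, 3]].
x, x^2

The Jordan structure of A has elementary divisors x^2, x. Arranging the block sizes at each eigenvalue in decreasing order and taking row products gives the invariant factors.

Invariant factors (smallest first, each dividing the next): x, x^2.

Check: the last factor x^2 is the minimal polynomial, and the product x^3 is the characteristic polynomial.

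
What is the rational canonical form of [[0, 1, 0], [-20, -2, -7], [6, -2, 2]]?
The invariant factors of A (the non-unit diagonal entries of the Smith normal form of xI - A over ℚ[x]) are x^3 + 2x + 2, each dividing the next. The characteristic polynomial is their product, x^3 + 2x + 2.

The rational canonical form is the block-diagonal matrix of companion matrices C(f_i):
R = [[0, 0, -2], [1, 0, -2], [0, 1, 0]].

Note the characteristic polynomial does not split into linear factors over ℚ, so A has no Jordan form over ℚ; the rational canonical form exists over any field.

R = [[0, 0, -2], [1, 0, -2], [0, 1, 0]]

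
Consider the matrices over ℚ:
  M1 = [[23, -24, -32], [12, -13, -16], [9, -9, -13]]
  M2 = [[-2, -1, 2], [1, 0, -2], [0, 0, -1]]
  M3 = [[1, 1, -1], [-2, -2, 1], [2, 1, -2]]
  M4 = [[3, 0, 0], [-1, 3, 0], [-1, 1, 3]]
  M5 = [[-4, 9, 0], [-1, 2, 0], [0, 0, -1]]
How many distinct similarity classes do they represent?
2 classes: {M1, M2, M3, M5}, {M4}

Characteristic polynomials: χ_{M1} = (x + 1)^3, χ_{M2} = (x + 1)^3, χ_{M3} = (x + 1)^3, χ_{M4} = (x - 3)^3, χ_{M5} = (x + 1)^3.

{M1, M2, M3, M5}: invariant factors x + 1, (x + 1)^2.

{M4}: invariant factors (x - 3)^3.

Matrices are similar if and only if their invariant-factor lists agree; the partition into similarity classes is {M1, M2, M3, M5}, {M4}.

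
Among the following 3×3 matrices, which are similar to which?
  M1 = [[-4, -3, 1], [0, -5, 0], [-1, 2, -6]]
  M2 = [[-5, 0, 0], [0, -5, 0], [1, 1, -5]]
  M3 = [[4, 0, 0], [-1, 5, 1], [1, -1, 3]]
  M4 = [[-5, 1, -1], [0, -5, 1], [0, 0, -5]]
Characteristic polynomials: χ_{M1} = (x + 5)^3, χ_{M2} = (x + 5)^3, χ_{M3} = (x - 4)^3, χ_{M4} = (x + 5)^3.

{M1, M4}: invariant factors (x + 5)^3.

{M2}: invariant factors x + 5, (x + 5)^2.

{M3}: invariant factors x - 4, (x - 4)^2.

Matrices are similar if and only if their invariant-factor lists agree; the partition into similarity classes is {M1, M4}, {M2}, {M3}.

3 classes: {M1, M4}, {M2}, {M3}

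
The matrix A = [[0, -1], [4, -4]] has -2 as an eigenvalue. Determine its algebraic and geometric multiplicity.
The characteristic polynomial is (x + 2)^2, so the factor x + 2 appears with exponent 2: the algebraic multiplicity is 2.

rank(A + 2I) = 1, so the eigenspace has dimension 2 - 1 = 1: the geometric multiplicity is 1.

Since 1 < 2, A is not diagonalizable.

algebraic multiplicity 2, geometric multiplicity 1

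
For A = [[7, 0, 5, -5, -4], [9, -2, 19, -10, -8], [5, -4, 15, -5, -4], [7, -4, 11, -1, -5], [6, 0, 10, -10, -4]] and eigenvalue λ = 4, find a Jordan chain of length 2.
v_1 = [[0, 1, 1, 1, 0]]^T, v_2 = [[0, 3, 2, 2, 0]]^T

We seek v_1 ∈ ker((A - 4I)^2) \ ker(A - 4I), then set v_{i+1} = (A - 4I) v_i.

One such chain is v_1 = [[0, 1, 1, 1, 0]]^T, v_2 = [[0, 3, 2, 2, 0]]^T. Check: (A - 4I) v_2 = [[0, 0, 0, 0, 0]]^T = 0.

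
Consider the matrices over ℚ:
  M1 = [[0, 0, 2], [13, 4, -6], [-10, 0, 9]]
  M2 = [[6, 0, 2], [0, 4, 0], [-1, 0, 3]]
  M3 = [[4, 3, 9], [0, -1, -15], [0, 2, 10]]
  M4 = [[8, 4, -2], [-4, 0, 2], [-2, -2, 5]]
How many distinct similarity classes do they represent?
2 classes: {M1}, {M2, M3, M4}

Characteristic polynomials: χ_{M1} = (x - 5)(x - 4)^2, χ_{M2} = (x - 5)(x - 4)^2, χ_{M3} = (x - 5)(x - 4)^2, χ_{M4} = (x - 5)(x - 4)^2.

{M1}: invariant factors (x - 5)(x - 4)^2.

{M2, M3, M4}: invariant factors x - 4, (x - 5)(x - 4).

Matrices are similar if and only if their invariant-factor lists agree; the partition into similarity classes is {M1}, {M2, M3, M4}.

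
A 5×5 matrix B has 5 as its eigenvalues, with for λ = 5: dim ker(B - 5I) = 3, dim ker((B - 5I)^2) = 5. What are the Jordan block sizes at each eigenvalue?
λ = 5: successive nullity increments [3, 2] count blocks of size ≥ k; block sizes are [2, 2, 1].

Jordan blocks: (5, 2), (5, 2), (5, 1)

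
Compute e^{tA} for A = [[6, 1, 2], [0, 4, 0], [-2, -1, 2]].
e^{tA} = [[(2*t + 1)*e^{4*t}, t*e^{4*t}, 2*t*e^{4*t}], [0, e^{4*t}, 0], [-2*t*e^{4*t}, -t*e^{4*t}, (1 - 2*t)*e^{4*t}]]

A has Jordan form J = [[4, 1, 0], [0, 4, 0], [0, 0, 4]] with A = PJP^{-1}, so e^{tA} = P e^{tJ} P^{-1}.

For a Jordan block J_k(λ), e^{tJ_k(λ)} = e^{λt} · (I + tN + t^2 N^2/2! + ... + t^{k-1} N^{k-1}/(k-1)!) where N is the nilpotent superdiagonal part.

Assembling the blocks and conjugating back gives the entries of e^{tA} as shown above.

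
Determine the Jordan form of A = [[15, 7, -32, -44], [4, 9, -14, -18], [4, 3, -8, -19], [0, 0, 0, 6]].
J = [[5, 1, 0, 0], [0, 5, 0, 0], [0, 0, 6, 1], [0, 0, 0, 6]]

The characteristic polynomial is det(xI - A) = (x - 6)^2(x - 5)^2, so the eigenvalues are 5 (algebraic multiplicity 2), 6 (algebraic multiplicity 2).

For λ = 5: rank(A - 5I) = 3, rank((A - 5I)^2) = 2. The eigenspace has dimension 4 - 3 = 1, so there is 1 Jordan block; the rank sequence gives block sizes [2].

For λ = 6: rank(A - 6I) = 3, rank((A - 6I)^2) = 2. The eigenspace has dimension 4 - 3 = 1, so there is 1 Jordan block; the rank sequence gives block sizes [2].

Assembling the blocks gives the Jordan form J above.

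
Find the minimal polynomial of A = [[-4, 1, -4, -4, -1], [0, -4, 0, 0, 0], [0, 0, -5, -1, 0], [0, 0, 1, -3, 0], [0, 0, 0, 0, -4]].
m_A(x) = (x + 4)^2

The characteristic polynomial factors as (x + 4)^5. The minimal polynomial is ∏(x - λ)^{k_λ} where k_λ is the size of the largest Jordan block at λ.

For λ = -4: rank(A + 4I) = 2, and the largest Jordan block has size 2 (the smallest k with rank((A + 4I)^k) = rank((A + 4I)^(k+1))).

So m_A(x) = (x + 4)^2.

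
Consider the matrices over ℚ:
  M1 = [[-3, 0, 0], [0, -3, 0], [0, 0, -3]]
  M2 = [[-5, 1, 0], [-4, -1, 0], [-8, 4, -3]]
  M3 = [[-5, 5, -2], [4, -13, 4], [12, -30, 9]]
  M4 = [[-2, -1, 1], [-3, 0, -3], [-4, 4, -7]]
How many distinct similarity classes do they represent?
2 classes: {M1}, {M2, M3, M4}

Characteristic polynomials: χ_{M1} = (x + 3)^3, χ_{M2} = (x + 3)^3, χ_{M3} = (x + 3)^3, χ_{M4} = (x + 3)^3.

{M1}: invariant factors x + 3, x + 3, x + 3.

{M2, M3, M4}: invariant factors x + 3, (x + 3)^2.

Matrices are similar if and only if their invariant-factor lists agree; the partition into similarity classes is {M1}, {M2, M3, M4}.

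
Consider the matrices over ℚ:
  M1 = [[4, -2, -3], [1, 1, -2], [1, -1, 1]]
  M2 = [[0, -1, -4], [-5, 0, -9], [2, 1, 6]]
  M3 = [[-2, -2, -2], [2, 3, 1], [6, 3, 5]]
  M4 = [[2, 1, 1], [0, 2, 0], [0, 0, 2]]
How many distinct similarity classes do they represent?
2 classes: {M1, M2}, {M3, M4}

Characteristic polynomials: χ_{M1} = (x - 2)^3, χ_{M2} = (x - 2)^3, χ_{M3} = (x - 2)^3, χ_{M4} = (x - 2)^3.

{M1, M2}: invariant factors (x - 2)^3.

{M3, M4}: invariant factors x - 2, (x - 2)^2.

Matrices are similar if and only if their invariant-factor lists agree; the partition into similarity classes is {M1, M2}, {M3, M4}.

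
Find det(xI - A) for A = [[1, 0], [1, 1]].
χ_A(x) = (x - 1)^2

xI - A = [[x - 1, 0], [-1, x - 1]].

Expanding det(xI - A) along the first row:
det(xI - A) = + (x - 1)·det([[x - 1]]) - (0)·det([[-1]]).

Evaluating gives χ_A(x) = x^2 - 2x + 1 = (x - 1)^2.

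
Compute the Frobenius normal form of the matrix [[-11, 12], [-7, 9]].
The invariant factors of A (the non-unit diagonal entries of the Smith normal form of xI - A over ℚ[x]) are (x - 3)(x + 5), each dividing the next. The characteristic polynomial is their product, (x - 3)(x + 5).

The rational canonical form is the block-diagonal matrix of companion matrices C(f_i):
R = [[0, 15], [1, -2]].

R = [[0, 15], [1, -2]]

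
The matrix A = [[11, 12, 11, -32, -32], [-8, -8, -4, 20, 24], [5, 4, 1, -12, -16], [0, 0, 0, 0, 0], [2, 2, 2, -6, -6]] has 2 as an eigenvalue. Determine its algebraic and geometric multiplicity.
algebraic multiplicity 1, geometric multiplicity 1

The characteristic polynomial is x^2(x - 2)(x + 2)^2, so the factor x - 2 appears with exponent 1: the algebraic multiplicity is 1.

rank(A - 2I) = 4, so the eigenspace has dimension 5 - 4 = 1: the geometric multiplicity is 1.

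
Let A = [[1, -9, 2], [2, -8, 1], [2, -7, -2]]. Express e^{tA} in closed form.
e^{tA} = [[(t^2 + 4*t + 1)*e^{-3*t}, t*(-5*t - 18)*e^{-3*t}/2, t*(t + 4)*e^{-3*t}/2], [2*t*e^{-3*t}, (1 - 5*t)*e^{-3*t}, t*e^{-3*t}], [2*t*(1 - t)*e^{-3*t}, t*(5*t - 7)*e^{-3*t}, (-t^2 + t + 1)*e^{-3*t}]]

A has Jordan form J = [[-3, 1, 0], [0, -3, 1], [0, 0, -3]] with A = PJP^{-1}, so e^{tA} = P e^{tJ} P^{-1}.

For a Jordan block J_k(λ), e^{tJ_k(λ)} = e^{λt} · (I + tN + t^2 N^2/2! + ... + t^{k-1} N^{k-1}/(k-1)!) where N is the nilpotent superdiagonal part.

Assembling the blocks and conjugating back gives the entries of e^{tA} as shown above.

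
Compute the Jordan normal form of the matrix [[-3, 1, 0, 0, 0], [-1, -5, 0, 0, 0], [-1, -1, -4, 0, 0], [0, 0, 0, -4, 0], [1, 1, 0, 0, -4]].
The characteristic polynomial is det(xI - A) = (x + 4)^5, so the eigenvalues are -4 (algebraic multiplicity 5).

For λ = -4: rank(A + 4I) = 1, rank((A + 4I)^2) = 0. The eigenspace has dimension 5 - 1 = 4, so there are 4 Jordan blocks; the rank sequence gives block sizes [2, 1, 1, 1].

Assembling the blocks gives the Jordan form J above.

J = [[-4, 1, 0, 0, 0], [0, -4, 0, 0, 0], [0, 0, -4, 0, 0], [0, 0, 0, -4, 0], [0, 0, 0, 0, -4]]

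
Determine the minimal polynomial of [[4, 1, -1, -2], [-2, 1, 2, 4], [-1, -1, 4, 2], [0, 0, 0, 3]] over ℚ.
m_A(x) = (x - 3)^2

The characteristic polynomial factors as (x - 3)^4. The minimal polynomial is ∏(x - λ)^{k_λ} where k_λ is the size of the largest Jordan block at λ.

For λ = 3: rank(A - 3I) = 1, and the largest Jordan block has size 2 (the smallest k with rank((A - 3I)^k) = rank((A - 3I)^(k+1))).

So m_A(x) = (x - 3)^2.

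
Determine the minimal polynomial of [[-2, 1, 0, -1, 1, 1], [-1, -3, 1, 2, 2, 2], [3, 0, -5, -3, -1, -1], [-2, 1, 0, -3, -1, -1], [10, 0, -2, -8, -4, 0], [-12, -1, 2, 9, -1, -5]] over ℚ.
The characteristic polynomial factors as (x + 2)(x + 4)^5. The minimal polynomial is ∏(x - λ)^{k_λ} where k_λ is the size of the largest Jordan block at λ.

For λ = -4: rank(A + 4I) = 3, and the largest Jordan block has size 3 (the smallest k with rank((A + 4I)^k) = rank((A + 4I)^(k+1))).
For λ = -2: rank(A + 2I) = 5, and the largest Jordan block has size 1 (the smallest k with rank((A + 2I)^k) = rank((A + 2I)^(k+1))).

So m_A(x) = (x + 2)(x + 4)^3.

m_A(x) = (x + 2)(x + 4)^3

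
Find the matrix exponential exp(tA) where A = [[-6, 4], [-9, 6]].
A has Jordan form J = [[0, 1], [0, 0]] with A = PJP^{-1}, so e^{tA} = P e^{tJ} P^{-1}.

For a Jordan block J_k(λ), e^{tJ_k(λ)} = e^{λt} · (I + tN + t^2 N^2/2! + ... + t^{k-1} N^{k-1}/(k-1)!) where N is the nilpotent superdiagonal part.

Assembling the blocks and conjugating back gives the entries of e^{tA} as shown above.

e^{tA} = [[1 - 6*t, 4*t], [-9*t, 6*t + 1]]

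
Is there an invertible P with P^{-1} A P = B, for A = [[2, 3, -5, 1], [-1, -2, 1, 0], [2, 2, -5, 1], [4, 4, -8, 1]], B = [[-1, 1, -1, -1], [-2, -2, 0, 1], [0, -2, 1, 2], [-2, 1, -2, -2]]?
Yes.

Two matrices over a field are similar if and only if they have the same invariant factors.

Both A and B have characteristic polynomial (x + 1)^4 and minimal polynomial (x + 1)^2. Computing further, both have invariant factors (x + 1)^2, (x + 1)^2. Hence A and B are similar.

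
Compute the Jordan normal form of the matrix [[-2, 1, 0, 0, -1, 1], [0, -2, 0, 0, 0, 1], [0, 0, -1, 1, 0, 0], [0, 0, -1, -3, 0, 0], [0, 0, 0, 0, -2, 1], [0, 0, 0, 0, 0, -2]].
J = [[-2, 1, 0, 0, 0, 0], [0, -2, 0, 0, 0, 0], [0, 0, -2, 1, 0, 0], [0, 0, 0, -2, 0, 0], [0, 0, 0, 0, -2, 1], [0, 0, 0, 0, 0, -2]]

The characteristic polynomial is det(xI - A) = (x + 2)^6, so the eigenvalues are -2 (algebraic multiplicity 6).

For λ = -2: rank(A + 2I) = 3, rank((A + 2I)^2) = 0. The eigenspace has dimension 6 - 3 = 3, so there are 3 Jordan blocks; the rank sequence gives block sizes [2, 2, 2].

Assembling the blocks gives the Jordan form J above.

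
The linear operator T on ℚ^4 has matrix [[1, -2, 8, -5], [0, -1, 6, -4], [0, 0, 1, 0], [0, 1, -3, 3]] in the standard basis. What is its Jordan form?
J = [[1, 1, 0, 0], [0, 1, 1, 0], [0, 0, 1, 0], [0, 0, 0, 1]]

The characteristic polynomial is det(xI - A) = (x - 1)^4, so the eigenvalues are 1 (algebraic multiplicity 4).

For λ = 1: rank(A - I) = 2, rank((A - I)^2) = 1, rank((A - I)^3) = 0. The eigenspace has dimension 4 - 2 = 2, so there are 2 Jordan blocks; the rank sequence gives block sizes [3, 1].

Assembling the blocks gives the Jordan form J above.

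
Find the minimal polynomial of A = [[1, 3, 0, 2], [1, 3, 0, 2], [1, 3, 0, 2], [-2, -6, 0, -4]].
The characteristic polynomial factors as x^4. The minimal polynomial is ∏(x - λ)^{k_λ} where k_λ is the size of the largest Jordan block at λ.

For λ = 0: rank(A) = 1, and the largest Jordan block has size 2 (the smallest k with rank(A^k) = rank(A^(k+1))).

So m_A(x) = x^2.

m_A(x) = x^2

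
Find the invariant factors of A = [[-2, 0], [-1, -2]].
(x + 2)^2

The Jordan structure of A has elementary divisors (x + 2)^2. Arranging the block sizes at each eigenvalue in decreasing order and taking row products gives the invariant factors.

Invariant factors (smallest first, each dividing the next): (x + 2)^2.

Check: the last factor (x + 2)^2 is the minimal polynomial, and the product (x + 2)^2 is the characteristic polynomial.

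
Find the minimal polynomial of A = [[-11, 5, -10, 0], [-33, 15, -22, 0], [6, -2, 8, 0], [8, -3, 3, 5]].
m_A(x) = (x - 5)(x - 4)^2

The characteristic polynomial factors as (x - 5)(x - 4)^3. The minimal polynomial is ∏(x - λ)^{k_λ} where k_λ is the size of the largest Jordan block at λ.

For λ = 4: rank(A - 4I) = 2, and the largest Jordan block has size 2 (the smallest k with rank((A - 4I)^k) = rank((A - 4I)^(k+1))).
For λ = 5: rank(A - 5I) = 3, and the largest Jordan block has size 1 (the smallest k with rank((A - 5I)^k) = rank((A - 5I)^(k+1))).

So m_A(x) = (x - 5)(x - 4)^2.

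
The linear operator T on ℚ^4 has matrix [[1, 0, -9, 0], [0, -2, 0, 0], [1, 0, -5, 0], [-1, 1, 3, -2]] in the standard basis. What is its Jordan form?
J = [[-2, 1, 0, 0], [0, -2, 0, 0], [0, 0, -2, 1], [0, 0, 0, -2]]

The characteristic polynomial is det(xI - A) = (x + 2)^4, so the eigenvalues are -2 (algebraic multiplicity 4).

For λ = -2: rank(A + 2I) = 2, rank((A + 2I)^2) = 0. The eigenspace has dimension 4 - 2 = 2, so there are 2 Jordan blocks; the rank sequence gives block sizes [2, 2].

Assembling the blocks gives the Jordan form J above.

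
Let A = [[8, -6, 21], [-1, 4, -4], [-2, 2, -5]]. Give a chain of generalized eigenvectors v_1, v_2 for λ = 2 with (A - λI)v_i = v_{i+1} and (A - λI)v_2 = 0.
We seek v_1 ∈ ker((A - 2I)^2) \ ker(A - 2I), then set v_{i+1} = (A - 2I) v_i.

One such chain is v_1 = [[-7, 1, 2]]^T, v_2 = [[-6, 1, 2]]^T. Check: (A - 2I) v_2 = [[0, 0, 0]]^T = 0.

v_1 = [[-7, 1, 2]]^T, v_2 = [[-6, 1, 2]]^T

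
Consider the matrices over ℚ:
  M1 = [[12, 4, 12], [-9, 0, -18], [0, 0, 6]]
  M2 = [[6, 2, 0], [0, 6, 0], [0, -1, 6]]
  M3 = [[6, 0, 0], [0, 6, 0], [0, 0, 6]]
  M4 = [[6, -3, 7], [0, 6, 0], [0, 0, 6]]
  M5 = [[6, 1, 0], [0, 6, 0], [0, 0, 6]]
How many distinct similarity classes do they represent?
2 classes: {M1, M2, M4, M5}, {M3}

Characteristic polynomials: χ_{M1} = (x - 6)^3, χ_{M2} = (x - 6)^3, χ_{M3} = (x - 6)^3, χ_{M4} = (x - 6)^3, χ_{M5} = (x - 6)^3.

{M1, M2, M4, M5}: invariant factors x - 6, (x - 6)^2.

{M3}: invariant factors x - 6, x - 6, x - 6.

Matrices are similar if and only if their invariant-factor lists agree; the partition into similarity classes is {M1, M2, M4, M5}, {M3}.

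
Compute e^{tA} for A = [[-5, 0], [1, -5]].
A has Jordan form J = [[-5, 1], [0, -5]] with A = PJP^{-1}, so e^{tA} = P e^{tJ} P^{-1}.

For a Jordan block J_k(λ), e^{tJ_k(λ)} = e^{λt} · (I + tN + t^2 N^2/2! + ... + t^{k-1} N^{k-1}/(k-1)!) where N is the nilpotent superdiagonal part.

Assembling the blocks and conjugating back gives the entries of e^{tA} as shown above.

e^{tA} = [[e^{-5*t}, 0], [t*e^{-5*t}, e^{-5*t}]]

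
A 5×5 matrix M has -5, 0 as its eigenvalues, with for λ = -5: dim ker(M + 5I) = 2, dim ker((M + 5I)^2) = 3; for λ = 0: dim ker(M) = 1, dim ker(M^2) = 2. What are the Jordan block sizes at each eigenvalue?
λ = -5: successive nullity increments [2, 1] count blocks of size ≥ k; block sizes are [2, 1].
λ = 0: successive nullity increments [1, 1] count blocks of size ≥ k; block sizes are [2].

Jordan blocks: (-5, 2), (-5, 1), (0, 2)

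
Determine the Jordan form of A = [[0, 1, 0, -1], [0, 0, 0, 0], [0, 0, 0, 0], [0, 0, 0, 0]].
J = [[0, 1, 0, 0], [0, 0, 0, 0], [0, 0, 0, 0], [0, 0, 0, 0]]

The characteristic polynomial is det(xI - A) = x^4, so the eigenvalues are 0 (algebraic multiplicity 4).

For λ = 0: rank(A) = 1, rank(A^2) = 0. The eigenspace has dimension 4 - 1 = 3, so there are 3 Jordan blocks; the rank sequence gives block sizes [2, 1, 1].

Assembling the blocks gives the Jordan form J above.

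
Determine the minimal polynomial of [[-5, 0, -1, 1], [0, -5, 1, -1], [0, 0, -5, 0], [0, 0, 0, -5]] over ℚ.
The characteristic polynomial factors as (x + 5)^4. The minimal polynomial is ∏(x - λ)^{k_λ} where k_λ is the size of the largest Jordan block at λ.

For λ = -5: rank(A + 5I) = 1, and the largest Jordan block has size 2 (the smallest k with rank((A + 5I)^k) = rank((A + 5I)^(k+1))).

So m_A(x) = (x + 5)^2.

m_A(x) = (x + 5)^2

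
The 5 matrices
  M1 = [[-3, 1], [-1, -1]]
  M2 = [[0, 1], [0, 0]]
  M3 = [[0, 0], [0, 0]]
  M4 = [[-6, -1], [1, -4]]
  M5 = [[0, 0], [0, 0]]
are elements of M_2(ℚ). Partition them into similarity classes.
Characteristic polynomials: χ_{M1} = (x + 2)^2, χ_{M2} = x^2, χ_{M3} = x^2, χ_{M4} = (x + 5)^2, χ_{M5} = x^2.

{M1}: invariant factors (x + 2)^2.

{M2}: invariant factors x^2.

{M3, M5}: invariant factors x, x.

{M4}: invariant factors (x + 5)^2.

Matrices are similar if and only if their invariant-factor lists agree; the partition into similarity classes is {M1}, {M2}, {M3, M5}, {M4}.

4 classes: {M1}, {M2}, {M3, M5}, {M4}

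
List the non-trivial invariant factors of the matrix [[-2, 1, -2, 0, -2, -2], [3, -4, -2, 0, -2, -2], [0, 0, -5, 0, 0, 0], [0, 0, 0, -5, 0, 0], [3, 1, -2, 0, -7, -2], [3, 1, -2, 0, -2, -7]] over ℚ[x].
x + 5, x + 5, x + 5, x + 5, (x + 5)^2

The Jordan structure of A has elementary divisors (x + 5)^2, (x + 5), (x + 5), (x + 5), (x + 5). Arranging the block sizes at each eigenvalue in decreasing order and taking row products gives the invariant factors.

Invariant factors (smallest first, each dividing the next): x + 5, x + 5, x + 5, x + 5, (x + 5)^2.

Check: the last factor (x + 5)^2 is the minimal polynomial, and the product (x + 5)^6 is the characteristic polynomial.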